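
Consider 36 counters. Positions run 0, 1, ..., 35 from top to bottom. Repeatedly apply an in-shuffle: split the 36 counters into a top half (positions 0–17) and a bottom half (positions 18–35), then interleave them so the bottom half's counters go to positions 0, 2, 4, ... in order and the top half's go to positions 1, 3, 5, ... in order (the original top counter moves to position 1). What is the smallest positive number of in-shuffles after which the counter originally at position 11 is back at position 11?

Follow position 11 under repeated in-shuffles:
11 → 23 → 10 → 21 → 6 → 13 → 27 → 18 → ... → 11 (length 36)
It first returns after 36 in-shuffles.

36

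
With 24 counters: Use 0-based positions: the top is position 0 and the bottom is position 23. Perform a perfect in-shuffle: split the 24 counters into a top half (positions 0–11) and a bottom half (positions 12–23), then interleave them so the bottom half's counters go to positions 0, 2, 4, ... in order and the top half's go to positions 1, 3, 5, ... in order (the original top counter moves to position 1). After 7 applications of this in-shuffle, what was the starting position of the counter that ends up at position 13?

Work backwards from position 13, undoing one in-shuffle at a time:
13 ← 6 ← 15 ← 7 ← 3 ← 1 ← 0 ← 12
So the counter now at position 13 started at position 12.

12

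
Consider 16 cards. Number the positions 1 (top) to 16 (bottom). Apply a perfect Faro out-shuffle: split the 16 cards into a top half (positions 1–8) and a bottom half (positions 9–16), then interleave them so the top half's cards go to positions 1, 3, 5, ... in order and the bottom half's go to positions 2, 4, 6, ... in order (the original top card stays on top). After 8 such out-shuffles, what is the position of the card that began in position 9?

9

Track the card's position through each out-shuffle:
9 → 2 → 3 → 5 → 9 → 2 → 3 → 5 → 9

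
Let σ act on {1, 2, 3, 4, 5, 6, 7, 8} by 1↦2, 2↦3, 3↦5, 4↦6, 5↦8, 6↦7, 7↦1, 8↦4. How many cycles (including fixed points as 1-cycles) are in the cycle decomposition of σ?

Cycle decomposition: (1 2 3 5 8 4 6 7).
1 cycle.

1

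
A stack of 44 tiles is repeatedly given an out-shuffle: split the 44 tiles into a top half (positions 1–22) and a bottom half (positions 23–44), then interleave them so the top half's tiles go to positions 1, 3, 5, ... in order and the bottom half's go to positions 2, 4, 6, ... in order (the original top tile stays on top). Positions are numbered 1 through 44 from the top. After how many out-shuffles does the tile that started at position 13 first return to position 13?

14

Follow position 13 under repeated out-shuffles:
13 → 25 → 6 → 11 → 21 → 41 → 38 → 32 → 20 → 39 → 34 → 24 → 4 → 7 → 13
It first returns after 14 out-shuffles.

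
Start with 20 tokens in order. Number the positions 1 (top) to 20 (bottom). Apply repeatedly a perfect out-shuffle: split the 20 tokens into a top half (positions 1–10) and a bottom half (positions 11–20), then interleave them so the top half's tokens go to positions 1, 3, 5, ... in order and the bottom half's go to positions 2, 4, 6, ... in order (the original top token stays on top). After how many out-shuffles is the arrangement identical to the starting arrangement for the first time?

18

The out-shuffle permutes the 20 positions with cycle lengths [1, 1, 18].
Every token is home exactly when every cycle has completed a whole number of laps, i.e. after lcm(1, 18) = 18 out-shuffles.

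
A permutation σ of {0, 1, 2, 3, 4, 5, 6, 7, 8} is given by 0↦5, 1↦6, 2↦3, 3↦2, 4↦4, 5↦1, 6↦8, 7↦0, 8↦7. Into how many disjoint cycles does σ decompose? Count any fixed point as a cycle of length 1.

Cycle decomposition: (0 5 1 6 8 7) (2 3) (4).
3 cycles.

3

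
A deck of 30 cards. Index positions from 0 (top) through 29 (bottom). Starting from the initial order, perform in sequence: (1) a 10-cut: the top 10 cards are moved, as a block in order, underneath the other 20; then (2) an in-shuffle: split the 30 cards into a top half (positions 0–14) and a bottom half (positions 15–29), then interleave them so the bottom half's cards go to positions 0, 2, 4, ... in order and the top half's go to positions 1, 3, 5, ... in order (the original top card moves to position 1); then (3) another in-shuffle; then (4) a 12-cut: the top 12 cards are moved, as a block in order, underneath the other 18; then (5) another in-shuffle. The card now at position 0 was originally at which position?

16

Undo the operations in reverse order, starting from position 0:
  undo op 5 (in-shuffle, from bottom half): 0 ← 15
  undo op 4 (cut 12): 15 ← 27
  undo op 3 (in-shuffle, from top half): 27 ← 13
  undo op 2 (in-shuffle, from top half): 13 ← 6
  undo op 1 (cut 10): 6 ← 16
So the card at position 0 came from original position 16.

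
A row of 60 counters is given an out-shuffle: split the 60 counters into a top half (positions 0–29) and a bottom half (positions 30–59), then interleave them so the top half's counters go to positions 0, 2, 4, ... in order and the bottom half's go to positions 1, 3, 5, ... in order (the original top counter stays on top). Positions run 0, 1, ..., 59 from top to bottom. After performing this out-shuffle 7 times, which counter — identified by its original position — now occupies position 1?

6

Work backwards from position 1, undoing one out-shuffle at a time:
1 ← 30 ← 15 ← 37 ← 48 ← 24 ← 12 ← 6
So the counter now at position 1 started at position 6.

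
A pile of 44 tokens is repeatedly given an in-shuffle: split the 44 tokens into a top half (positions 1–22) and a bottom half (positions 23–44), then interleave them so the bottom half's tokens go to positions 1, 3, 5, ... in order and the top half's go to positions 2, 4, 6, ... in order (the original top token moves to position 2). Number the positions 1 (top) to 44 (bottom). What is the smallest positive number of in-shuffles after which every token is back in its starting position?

12

The in-shuffle permutes the 44 positions with cycle lengths [2, 4, 4, 4, 6, 12, 12].
Every token is home exactly when every cycle has completed a whole number of laps, i.e. after lcm(2, 4, 6, 12) = 12 in-shuffles.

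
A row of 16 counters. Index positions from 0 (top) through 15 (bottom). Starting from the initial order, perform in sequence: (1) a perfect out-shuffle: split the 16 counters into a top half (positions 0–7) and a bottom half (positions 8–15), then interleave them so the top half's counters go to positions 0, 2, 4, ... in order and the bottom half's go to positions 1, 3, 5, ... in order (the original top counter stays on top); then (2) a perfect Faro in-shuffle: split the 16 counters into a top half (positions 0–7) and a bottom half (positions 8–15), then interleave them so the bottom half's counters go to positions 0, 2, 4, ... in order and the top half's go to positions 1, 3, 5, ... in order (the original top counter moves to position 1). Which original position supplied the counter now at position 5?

1

Undo the operations in reverse order, starting from position 5:
  undo op 2 (in-shuffle, from top half): 5 ← 2
  undo op 1 (out-shuffle, from top half): 2 ← 1
So the counter at position 5 came from original position 1.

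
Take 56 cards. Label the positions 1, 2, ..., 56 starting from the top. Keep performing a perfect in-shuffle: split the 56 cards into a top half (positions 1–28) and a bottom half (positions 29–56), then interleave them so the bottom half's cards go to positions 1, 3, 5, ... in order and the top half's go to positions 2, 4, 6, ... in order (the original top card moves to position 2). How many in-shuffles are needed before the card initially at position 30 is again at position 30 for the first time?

Follow position 30 under repeated in-shuffles:
30 → 3 → 6 → 12 → 24 → 48 → 39 → 21 → 42 → 27 → 54 → 51 → 45 → 33 → 9 → 18 → 36 → 15 → 30
It first returns after 18 in-shuffles.

18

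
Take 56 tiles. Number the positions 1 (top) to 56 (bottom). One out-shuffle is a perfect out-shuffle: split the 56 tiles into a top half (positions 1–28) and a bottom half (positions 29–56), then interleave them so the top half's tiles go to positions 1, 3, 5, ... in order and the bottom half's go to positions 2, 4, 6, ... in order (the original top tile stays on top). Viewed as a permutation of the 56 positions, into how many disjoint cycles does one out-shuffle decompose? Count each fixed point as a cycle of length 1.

Trace each unvisited position around until it returns:
(1) (2 3 5 9 17 33 ... len 20) (4 7 13 25 49 42 ... len 20) (6 11 21 41 26 51 46 36 16 31) (12 23 45 34) (56)
6 cycles in total.

6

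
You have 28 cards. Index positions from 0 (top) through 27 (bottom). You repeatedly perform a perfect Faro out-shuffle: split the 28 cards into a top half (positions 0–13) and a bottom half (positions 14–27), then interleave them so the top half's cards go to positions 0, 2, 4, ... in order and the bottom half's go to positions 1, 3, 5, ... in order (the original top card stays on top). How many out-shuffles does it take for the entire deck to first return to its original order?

The out-shuffle permutes the 28 positions with cycle lengths [1, 1, 2, 6, 18].
Every card is home exactly when every cycle has completed a whole number of laps, i.e. after lcm(1, 2, 6, 18) = 18 out-shuffles.

18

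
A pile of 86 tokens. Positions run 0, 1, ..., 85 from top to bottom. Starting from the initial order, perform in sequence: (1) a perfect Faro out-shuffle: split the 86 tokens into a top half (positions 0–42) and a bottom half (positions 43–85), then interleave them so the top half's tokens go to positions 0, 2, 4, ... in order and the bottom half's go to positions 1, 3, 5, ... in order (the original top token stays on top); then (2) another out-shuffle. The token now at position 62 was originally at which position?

58

Undo the operations in reverse order, starting from position 62:
  undo op 2 (out-shuffle, from top half): 62 ← 31
  undo op 1 (out-shuffle, from bottom half): 31 ← 58
So the token at position 62 came from original position 58.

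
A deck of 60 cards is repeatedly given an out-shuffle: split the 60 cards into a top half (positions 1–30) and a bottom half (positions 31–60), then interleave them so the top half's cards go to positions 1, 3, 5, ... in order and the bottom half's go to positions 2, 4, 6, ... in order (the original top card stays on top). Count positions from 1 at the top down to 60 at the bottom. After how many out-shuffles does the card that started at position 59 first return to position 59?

58

Follow position 59 under repeated out-shuffles:
59 → 58 → 56 → 52 → 44 → 28 → 55 → 50 → ... → 59 (length 58)
It first returns after 58 out-shuffles.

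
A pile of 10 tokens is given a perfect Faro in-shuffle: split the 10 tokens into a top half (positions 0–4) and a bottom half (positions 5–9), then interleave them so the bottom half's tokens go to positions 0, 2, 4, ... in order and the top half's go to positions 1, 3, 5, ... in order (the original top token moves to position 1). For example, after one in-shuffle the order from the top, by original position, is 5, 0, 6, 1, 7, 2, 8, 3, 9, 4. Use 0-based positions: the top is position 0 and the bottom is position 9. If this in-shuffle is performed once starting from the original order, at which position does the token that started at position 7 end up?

4

Track the token's position through each in-shuffle:
7 → 4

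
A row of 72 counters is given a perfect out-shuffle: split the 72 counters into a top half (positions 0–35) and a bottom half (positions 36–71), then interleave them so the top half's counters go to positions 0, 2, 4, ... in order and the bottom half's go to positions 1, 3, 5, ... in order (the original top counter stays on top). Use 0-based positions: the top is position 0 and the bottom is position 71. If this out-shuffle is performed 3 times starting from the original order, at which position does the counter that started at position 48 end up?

29

Track the counter's position through each out-shuffle:
48 → 25 → 50 → 29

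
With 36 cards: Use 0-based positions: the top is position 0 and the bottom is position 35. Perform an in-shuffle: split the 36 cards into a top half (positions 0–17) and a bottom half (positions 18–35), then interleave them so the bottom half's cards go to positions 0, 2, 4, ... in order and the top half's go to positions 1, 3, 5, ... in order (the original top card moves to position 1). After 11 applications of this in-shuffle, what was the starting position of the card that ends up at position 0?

Work backwards from position 0, undoing one in-shuffle at a time:
0 ← 18 ← 27 ← 13 ← 6 ← 21 ← 10 ← 23 ← 11 ← 5 ← 2 ← 19
So the card now at position 0 started at position 19.

19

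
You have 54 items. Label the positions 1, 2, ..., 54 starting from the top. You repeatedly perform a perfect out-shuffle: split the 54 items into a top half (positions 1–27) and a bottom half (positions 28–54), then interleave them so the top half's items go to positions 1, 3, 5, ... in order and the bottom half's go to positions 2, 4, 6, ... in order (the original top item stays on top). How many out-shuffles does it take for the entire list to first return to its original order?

52

The out-shuffle permutes the 54 positions with cycle lengths [1, 1, 52].
Every item is home exactly when every cycle has completed a whole number of laps, i.e. after lcm(1, 52) = 52 out-shuffles.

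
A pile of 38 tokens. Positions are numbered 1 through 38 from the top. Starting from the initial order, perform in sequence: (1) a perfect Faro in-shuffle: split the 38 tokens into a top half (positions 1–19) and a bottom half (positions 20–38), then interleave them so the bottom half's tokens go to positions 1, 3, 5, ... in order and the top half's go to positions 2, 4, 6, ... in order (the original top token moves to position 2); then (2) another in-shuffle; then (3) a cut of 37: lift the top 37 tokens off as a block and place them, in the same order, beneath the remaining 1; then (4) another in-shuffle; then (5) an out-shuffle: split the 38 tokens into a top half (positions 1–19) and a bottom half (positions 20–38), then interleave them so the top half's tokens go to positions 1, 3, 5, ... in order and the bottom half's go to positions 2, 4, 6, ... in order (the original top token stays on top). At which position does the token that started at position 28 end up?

24

Track the token from position 28 forward through each operation:
  after op 1 (in-shuffle): 28 → 17
  after op 2 (in-shuffle): 17 → 34
  after op 3 (cut 37): 34 → 35
  after op 4 (in-shuffle): 35 → 31
  after op 5 (out-shuffle): 31 → 24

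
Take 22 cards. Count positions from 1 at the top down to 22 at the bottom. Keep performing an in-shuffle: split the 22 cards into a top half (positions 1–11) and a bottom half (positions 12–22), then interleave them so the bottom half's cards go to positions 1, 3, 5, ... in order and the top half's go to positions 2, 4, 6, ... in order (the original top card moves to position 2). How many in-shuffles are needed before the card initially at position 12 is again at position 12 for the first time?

11

Follow position 12 under repeated in-shuffles:
12 → 1 → 2 → 4 → 8 → 16 → 9 → 18 → 13 → 3 → 6 → 12
It first returns after 11 in-shuffles.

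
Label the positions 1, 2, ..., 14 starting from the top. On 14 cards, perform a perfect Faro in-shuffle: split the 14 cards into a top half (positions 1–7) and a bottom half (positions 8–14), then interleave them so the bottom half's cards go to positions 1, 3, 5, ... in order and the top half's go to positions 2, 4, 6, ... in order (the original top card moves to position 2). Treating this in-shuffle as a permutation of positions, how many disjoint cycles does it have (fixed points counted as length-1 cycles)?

4

Trace each unvisited position around until it returns:
(1 2 4 8) (3 6 12 9) (5 10) (7 14 13 11)
4 cycles in total.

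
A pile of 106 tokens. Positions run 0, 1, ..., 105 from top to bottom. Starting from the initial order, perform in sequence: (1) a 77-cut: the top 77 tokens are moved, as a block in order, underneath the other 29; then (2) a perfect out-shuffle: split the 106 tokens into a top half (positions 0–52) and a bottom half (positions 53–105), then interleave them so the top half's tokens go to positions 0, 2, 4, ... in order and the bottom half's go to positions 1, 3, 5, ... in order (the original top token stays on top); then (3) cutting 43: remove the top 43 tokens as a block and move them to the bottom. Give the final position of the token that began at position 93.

95

Track the token from position 93 forward through each operation:
  after op 1 (cut 77): 93 → 16
  after op 2 (out-shuffle): 16 → 32
  after op 3 (cut 43): 32 → 95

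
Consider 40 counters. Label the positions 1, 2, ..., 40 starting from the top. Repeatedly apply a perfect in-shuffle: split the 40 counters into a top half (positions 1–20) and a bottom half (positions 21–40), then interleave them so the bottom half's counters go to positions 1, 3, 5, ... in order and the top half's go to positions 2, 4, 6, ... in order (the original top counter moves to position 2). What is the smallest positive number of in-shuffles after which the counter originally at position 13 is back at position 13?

20

Follow position 13 under repeated in-shuffles:
13 → 26 → 11 → 22 → 3 → 6 → 12 → 24 → 7 → 14 → 28 → 15 → 30 → 19 → 38 → 35 → 29 → 17 → 34 → 27 → 13
It first returns after 20 in-shuffles.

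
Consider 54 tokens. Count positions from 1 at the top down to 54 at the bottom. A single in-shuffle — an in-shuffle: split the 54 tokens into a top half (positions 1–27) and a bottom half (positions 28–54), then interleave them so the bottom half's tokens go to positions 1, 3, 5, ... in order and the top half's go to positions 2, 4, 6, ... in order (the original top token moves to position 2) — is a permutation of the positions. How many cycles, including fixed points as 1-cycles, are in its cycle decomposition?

4

Trace each unvisited position around until it returns:
(1 2 4 8 16 32 ... len 20) (3 6 12 24 48 41 ... len 20) (5 10 20 40 25 50 45 35 15 30) (11 22 44 33)
4 cycles in total.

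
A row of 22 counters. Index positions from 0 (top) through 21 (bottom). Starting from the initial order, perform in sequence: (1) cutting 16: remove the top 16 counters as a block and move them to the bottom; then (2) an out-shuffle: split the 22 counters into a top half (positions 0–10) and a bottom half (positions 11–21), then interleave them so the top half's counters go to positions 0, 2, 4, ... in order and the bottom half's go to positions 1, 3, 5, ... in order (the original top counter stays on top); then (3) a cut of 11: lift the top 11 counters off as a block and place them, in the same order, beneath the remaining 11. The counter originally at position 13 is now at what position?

6

Track the counter from position 13 forward through each operation:
  after op 1 (cut 16): 13 → 19
  after op 2 (out-shuffle): 19 → 17
  after op 3 (cut 11): 17 → 6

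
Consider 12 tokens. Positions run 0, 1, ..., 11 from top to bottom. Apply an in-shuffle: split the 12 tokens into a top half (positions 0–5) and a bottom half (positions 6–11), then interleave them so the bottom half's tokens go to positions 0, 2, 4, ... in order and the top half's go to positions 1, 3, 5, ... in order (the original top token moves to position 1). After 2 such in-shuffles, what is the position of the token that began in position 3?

Track the token's position through each in-shuffle:
3 → 7 → 2

2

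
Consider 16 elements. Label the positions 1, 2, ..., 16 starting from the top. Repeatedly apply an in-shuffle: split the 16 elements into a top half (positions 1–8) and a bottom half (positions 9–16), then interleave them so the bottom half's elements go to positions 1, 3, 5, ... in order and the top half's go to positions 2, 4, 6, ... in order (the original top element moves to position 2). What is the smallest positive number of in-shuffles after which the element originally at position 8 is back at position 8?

8

Follow position 8 under repeated in-shuffles:
8 → 16 → 15 → 13 → 9 → 1 → 2 → 4 → 8
It first returns after 8 in-shuffles.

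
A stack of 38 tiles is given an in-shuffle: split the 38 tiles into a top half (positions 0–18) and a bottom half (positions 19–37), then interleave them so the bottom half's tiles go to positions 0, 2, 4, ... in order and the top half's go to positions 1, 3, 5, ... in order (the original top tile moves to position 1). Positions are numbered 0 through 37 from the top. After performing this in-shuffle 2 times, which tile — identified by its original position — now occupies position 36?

Work backwards from position 36, undoing one in-shuffle at a time:
36 ← 37 ← 18
So the tile now at position 36 started at position 18.

18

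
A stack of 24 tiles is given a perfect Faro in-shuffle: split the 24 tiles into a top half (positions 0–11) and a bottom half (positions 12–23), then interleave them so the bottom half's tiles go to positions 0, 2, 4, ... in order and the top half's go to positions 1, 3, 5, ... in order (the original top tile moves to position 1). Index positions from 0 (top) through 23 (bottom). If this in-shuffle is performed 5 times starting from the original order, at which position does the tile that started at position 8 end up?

Track the tile's position through each in-shuffle:
8 → 17 → 10 → 21 → 18 → 12

12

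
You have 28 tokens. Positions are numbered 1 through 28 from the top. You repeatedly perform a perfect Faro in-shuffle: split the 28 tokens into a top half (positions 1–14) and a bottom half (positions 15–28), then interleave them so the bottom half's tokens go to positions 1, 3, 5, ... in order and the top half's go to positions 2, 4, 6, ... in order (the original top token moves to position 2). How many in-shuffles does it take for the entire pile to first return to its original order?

28

The in-shuffle permutes the 28 positions with cycle lengths [28].
Every token is home exactly when every cycle has completed a whole number of laps, i.e. after lcm(28) = 28 in-shuffles.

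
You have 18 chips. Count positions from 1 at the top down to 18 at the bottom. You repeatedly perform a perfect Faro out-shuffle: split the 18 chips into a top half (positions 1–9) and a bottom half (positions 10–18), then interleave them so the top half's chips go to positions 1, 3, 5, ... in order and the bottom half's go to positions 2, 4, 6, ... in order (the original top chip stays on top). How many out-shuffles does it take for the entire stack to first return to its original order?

The out-shuffle permutes the 18 positions with cycle lengths [1, 1, 8, 8].
Every chip is home exactly when every cycle has completed a whole number of laps, i.e. after lcm(1, 8) = 8 out-shuffles.

8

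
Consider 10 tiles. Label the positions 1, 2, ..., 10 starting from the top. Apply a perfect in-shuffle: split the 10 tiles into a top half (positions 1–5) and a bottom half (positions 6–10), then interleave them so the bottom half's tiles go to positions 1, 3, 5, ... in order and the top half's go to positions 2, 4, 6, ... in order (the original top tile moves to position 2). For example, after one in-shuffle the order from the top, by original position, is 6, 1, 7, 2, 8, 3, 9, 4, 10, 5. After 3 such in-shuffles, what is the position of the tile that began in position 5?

7

Track the tile's position through each in-shuffle:
5 → 10 → 9 → 7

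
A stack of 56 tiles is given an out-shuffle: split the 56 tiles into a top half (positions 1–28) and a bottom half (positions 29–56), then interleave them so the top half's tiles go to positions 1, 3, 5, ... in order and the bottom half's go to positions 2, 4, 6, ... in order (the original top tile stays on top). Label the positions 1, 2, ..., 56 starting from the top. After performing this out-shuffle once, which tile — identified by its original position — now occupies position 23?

Work backwards from position 23, undoing one out-shuffle at a time:
23 ← 12
So the tile now at position 23 started at position 12.

12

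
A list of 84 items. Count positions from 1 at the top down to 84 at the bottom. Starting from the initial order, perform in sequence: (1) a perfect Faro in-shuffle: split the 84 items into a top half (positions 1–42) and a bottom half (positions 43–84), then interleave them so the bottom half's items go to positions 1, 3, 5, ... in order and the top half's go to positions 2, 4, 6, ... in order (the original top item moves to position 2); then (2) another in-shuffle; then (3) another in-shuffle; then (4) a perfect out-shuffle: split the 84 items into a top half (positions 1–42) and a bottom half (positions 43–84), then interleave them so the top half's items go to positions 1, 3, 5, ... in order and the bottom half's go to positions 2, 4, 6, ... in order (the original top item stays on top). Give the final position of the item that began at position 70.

Track the item from position 70 forward through each operation:
  after op 1 (in-shuffle): 70 → 55
  after op 2 (in-shuffle): 55 → 25
  after op 3 (in-shuffle): 25 → 50
  after op 4 (out-shuffle): 50 → 16

16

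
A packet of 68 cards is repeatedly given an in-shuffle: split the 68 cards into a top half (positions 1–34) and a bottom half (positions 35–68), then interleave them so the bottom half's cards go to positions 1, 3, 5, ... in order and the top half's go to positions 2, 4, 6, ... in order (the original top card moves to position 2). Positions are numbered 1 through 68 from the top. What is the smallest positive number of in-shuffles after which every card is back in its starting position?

The in-shuffle permutes the 68 positions with cycle lengths [2, 11, 11, 22, 22].
Every card is home exactly when every cycle has completed a whole number of laps, i.e. after lcm(2, 11, 22) = 22 in-shuffles.

22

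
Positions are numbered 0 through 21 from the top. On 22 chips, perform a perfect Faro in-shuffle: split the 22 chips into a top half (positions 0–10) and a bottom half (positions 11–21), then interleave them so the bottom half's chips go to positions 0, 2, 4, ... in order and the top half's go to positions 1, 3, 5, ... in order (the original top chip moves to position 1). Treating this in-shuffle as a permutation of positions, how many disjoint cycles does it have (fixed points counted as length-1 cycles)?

Trace each unvisited position around until it returns:
(0 1 3 7 15 8 ... len 11) (4 9 19 16 10 21 ... len 11)
2 cycles in total.

2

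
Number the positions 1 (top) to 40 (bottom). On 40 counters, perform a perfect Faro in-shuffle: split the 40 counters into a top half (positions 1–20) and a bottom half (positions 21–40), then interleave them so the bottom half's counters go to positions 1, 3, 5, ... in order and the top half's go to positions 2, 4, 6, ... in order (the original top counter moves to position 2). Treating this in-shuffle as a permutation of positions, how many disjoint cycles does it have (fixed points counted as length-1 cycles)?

Trace each unvisited position around until it returns:
(1 2 4 8 16 32 ... len 20) (3 6 12 24 7 14 ... len 20)
2 cycles in total.

2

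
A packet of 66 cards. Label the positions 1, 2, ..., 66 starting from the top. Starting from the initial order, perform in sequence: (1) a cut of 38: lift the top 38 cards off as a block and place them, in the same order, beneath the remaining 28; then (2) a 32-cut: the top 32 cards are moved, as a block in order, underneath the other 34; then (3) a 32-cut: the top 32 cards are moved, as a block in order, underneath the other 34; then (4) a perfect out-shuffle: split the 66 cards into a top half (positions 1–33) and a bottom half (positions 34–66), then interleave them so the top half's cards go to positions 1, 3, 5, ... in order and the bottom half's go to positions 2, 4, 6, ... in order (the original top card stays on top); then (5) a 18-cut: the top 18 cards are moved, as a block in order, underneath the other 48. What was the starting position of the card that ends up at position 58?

Undo the operations in reverse order, starting from position 58:
  undo op 5 (cut 18): 58 ← 10
  undo op 4 (out-shuffle, from bottom half): 10 ← 38
  undo op 3 (cut 32): 38 ← 4
  undo op 2 (cut 32): 4 ← 36
  undo op 1 (cut 38): 36 ← 8
So the card at position 58 came from original position 8.

8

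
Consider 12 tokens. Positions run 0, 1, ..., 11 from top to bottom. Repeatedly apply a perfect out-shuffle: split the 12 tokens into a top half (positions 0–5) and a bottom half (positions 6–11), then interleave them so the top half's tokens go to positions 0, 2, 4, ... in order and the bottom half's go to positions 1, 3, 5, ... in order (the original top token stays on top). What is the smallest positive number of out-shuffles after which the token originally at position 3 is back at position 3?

Follow position 3 under repeated out-shuffles:
3 → 6 → 1 → 2 → 4 → 8 → 5 → 10 → 9 → 7 → 3
It first returns after 10 out-shuffles.

10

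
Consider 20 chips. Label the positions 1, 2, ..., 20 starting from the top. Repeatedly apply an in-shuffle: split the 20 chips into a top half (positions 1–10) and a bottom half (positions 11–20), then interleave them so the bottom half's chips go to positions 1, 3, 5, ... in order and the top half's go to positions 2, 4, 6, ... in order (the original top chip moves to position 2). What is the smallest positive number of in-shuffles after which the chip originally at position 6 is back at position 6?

3

Follow position 6 under repeated in-shuffles:
6 → 12 → 3 → 6
It first returns after 3 in-shuffles.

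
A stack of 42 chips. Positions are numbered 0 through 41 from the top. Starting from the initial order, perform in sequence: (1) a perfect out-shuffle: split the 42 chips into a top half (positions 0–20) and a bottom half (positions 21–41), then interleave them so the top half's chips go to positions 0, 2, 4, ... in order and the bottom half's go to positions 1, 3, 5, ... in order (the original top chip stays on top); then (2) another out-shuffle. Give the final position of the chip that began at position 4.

Track the chip from position 4 forward through each operation:
  after op 1 (out-shuffle): 4 → 8
  after op 2 (out-shuffle): 8 → 16

16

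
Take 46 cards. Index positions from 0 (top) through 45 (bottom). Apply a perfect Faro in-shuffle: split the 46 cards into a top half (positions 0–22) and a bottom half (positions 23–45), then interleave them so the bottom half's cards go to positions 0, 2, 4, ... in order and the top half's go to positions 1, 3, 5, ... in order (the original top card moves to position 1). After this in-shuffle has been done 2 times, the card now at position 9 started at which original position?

Work backwards from position 9, undoing one in-shuffle at a time:
9 ← 4 ← 25
So the card now at position 9 started at position 25.

25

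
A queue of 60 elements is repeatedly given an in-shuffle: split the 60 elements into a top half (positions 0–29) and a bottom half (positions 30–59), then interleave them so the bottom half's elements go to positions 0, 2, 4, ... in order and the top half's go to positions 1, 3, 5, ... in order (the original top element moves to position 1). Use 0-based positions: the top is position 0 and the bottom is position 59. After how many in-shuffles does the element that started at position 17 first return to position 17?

60

Follow position 17 under repeated in-shuffles:
17 → 35 → 10 → 21 → 43 → 26 → 53 → 46 → ... → 17 (length 60)
It first returns after 60 in-shuffles.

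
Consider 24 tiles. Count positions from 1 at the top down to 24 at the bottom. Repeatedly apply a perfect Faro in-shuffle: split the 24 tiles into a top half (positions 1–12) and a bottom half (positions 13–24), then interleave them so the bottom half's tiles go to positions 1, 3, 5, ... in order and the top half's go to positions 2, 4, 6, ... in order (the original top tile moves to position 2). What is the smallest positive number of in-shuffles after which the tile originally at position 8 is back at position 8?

Follow position 8 under repeated in-shuffles:
8 → 16 → 7 → 14 → 3 → 6 → 12 → 24 → 23 → 21 → 17 → 9 → 18 → 11 → 22 → 19 → 13 → 1 → 2 → 4 → 8
It first returns after 20 in-shuffles.

20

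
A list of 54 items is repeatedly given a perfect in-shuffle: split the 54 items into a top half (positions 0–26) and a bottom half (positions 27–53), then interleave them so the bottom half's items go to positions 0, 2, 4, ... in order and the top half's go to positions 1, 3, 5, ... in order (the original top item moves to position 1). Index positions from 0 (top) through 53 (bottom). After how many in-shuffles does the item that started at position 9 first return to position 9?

Follow position 9 under repeated in-shuffles:
9 → 19 → 39 → 24 → 49 → 44 → 34 → 14 → 29 → 4 → 9
It first returns after 10 in-shuffles.

10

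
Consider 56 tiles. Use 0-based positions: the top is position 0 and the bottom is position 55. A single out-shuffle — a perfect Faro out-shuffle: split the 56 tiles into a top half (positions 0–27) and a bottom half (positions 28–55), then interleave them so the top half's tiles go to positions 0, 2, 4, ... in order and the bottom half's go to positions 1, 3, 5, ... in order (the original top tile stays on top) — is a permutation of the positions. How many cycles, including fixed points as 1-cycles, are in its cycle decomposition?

6

Trace each unvisited position around until it returns:
(0) (1 2 4 8 16 32 ... len 20) (3 6 12 24 48 41 ... len 20) (5 10 20 40 25 50 45 35 15 30) (11 22 44 33) (55)
6 cycles in total.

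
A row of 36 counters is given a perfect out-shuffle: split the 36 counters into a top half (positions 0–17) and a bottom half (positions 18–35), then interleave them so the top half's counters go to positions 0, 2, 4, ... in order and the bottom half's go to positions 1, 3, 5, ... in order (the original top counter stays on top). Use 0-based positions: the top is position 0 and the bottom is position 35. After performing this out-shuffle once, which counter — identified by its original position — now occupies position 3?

Work backwards from position 3, undoing one out-shuffle at a time:
3 ← 19
So the counter now at position 3 started at position 19.

19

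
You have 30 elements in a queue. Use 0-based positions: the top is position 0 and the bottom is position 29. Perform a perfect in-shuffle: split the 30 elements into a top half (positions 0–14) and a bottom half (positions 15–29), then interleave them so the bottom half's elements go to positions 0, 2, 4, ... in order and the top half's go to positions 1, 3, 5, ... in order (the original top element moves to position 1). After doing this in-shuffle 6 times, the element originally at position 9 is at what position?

Track the element's position through each in-shuffle:
9 → 19 → 8 → 17 → 4 → 9 → 19

19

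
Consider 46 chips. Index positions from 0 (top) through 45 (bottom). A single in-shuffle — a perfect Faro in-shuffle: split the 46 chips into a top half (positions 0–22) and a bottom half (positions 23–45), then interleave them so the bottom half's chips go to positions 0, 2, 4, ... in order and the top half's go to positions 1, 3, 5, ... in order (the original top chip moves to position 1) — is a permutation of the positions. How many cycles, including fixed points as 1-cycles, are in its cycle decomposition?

Trace each unvisited position around until it returns:
(0 1 3 7 15 31 ... len 23) (4 9 19 39 32 18 ... len 23)
2 cycles in total.

2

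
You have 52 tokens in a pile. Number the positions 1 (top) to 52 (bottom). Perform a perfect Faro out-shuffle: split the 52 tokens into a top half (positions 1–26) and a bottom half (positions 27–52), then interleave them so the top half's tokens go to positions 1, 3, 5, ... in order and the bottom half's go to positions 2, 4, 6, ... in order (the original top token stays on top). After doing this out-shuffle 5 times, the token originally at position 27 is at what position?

Track the token's position through each out-shuffle:
27 → 2 → 3 → 5 → 9 → 17

17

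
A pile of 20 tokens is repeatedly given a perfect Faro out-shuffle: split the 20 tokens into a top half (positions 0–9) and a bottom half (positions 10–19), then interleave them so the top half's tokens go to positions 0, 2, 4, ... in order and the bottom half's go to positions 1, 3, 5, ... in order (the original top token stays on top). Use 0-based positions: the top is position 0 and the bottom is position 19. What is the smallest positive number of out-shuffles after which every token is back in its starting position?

18

The out-shuffle permutes the 20 positions with cycle lengths [1, 1, 18].
Every token is home exactly when every cycle has completed a whole number of laps, i.e. after lcm(1, 18) = 18 out-shuffles.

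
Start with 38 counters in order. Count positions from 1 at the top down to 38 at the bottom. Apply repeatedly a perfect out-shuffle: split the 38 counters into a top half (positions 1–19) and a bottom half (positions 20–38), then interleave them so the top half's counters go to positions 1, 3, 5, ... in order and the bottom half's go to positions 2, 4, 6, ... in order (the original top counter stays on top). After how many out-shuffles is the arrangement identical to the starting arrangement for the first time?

36

The out-shuffle permutes the 38 positions with cycle lengths [1, 1, 36].
Every counter is home exactly when every cycle has completed a whole number of laps, i.e. after lcm(1, 36) = 36 out-shuffles.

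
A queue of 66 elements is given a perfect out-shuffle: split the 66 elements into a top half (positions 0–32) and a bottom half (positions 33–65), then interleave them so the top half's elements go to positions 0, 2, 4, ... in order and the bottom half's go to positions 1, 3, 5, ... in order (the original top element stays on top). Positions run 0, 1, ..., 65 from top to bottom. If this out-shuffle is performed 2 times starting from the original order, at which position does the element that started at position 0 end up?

0

Position 0 is a fixed point of every out-shuffle, so the element never moves.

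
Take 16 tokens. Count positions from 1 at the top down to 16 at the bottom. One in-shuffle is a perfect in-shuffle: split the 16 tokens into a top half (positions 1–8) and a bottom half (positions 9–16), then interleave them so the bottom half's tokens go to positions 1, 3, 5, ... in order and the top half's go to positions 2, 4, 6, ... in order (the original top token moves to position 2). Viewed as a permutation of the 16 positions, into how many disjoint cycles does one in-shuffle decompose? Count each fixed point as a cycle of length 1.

2

Trace each unvisited position around until it returns:
(1 2 4 8 16 15 13 9) (3 6 12 7 14 11 5 10)
2 cycles in total.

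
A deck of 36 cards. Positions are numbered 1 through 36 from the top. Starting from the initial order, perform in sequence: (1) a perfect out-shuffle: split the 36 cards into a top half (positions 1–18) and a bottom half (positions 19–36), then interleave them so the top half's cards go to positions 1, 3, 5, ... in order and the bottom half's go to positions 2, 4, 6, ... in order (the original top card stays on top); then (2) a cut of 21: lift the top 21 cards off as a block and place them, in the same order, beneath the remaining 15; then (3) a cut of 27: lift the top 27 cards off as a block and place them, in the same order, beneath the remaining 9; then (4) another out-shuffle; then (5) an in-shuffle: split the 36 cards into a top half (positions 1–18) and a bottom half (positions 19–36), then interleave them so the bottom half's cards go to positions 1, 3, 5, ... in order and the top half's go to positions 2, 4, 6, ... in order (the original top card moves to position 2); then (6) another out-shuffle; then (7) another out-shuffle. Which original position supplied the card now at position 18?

Undo the operations in reverse order, starting from position 18:
  undo op 7 (out-shuffle, from bottom half): 18 ← 27
  undo op 6 (out-shuffle, from top half): 27 ← 14
  undo op 5 (in-shuffle, from top half): 14 ← 7
  undo op 4 (out-shuffle, from top half): 7 ← 4
  undo op 3 (cut 27): 4 ← 31
  undo op 2 (cut 21): 31 ← 16
  undo op 1 (out-shuffle, from bottom half): 16 ← 26
So the card at position 18 came from original position 26.

26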